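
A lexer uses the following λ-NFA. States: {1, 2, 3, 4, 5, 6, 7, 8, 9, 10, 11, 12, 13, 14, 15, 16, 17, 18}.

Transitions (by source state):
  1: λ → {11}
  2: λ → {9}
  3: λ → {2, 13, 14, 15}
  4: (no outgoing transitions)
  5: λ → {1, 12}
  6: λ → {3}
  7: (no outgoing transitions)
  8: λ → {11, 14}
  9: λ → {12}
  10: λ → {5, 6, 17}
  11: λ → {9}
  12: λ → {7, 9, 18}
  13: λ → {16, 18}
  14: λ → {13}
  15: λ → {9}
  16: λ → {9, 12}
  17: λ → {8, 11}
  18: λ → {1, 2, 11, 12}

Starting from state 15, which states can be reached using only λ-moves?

{1, 2, 7, 9, 11, 12, 15, 18}

Start with {15}.
From 15 via λ: add 9.
From 9 via λ: add 12.
From 12 via λ: add 7, 18.
From 18 via λ: add 1, 2, 11.
No new states can be added; the closed set is {1, 2, 7, 9, 11, 12, 15, 18}.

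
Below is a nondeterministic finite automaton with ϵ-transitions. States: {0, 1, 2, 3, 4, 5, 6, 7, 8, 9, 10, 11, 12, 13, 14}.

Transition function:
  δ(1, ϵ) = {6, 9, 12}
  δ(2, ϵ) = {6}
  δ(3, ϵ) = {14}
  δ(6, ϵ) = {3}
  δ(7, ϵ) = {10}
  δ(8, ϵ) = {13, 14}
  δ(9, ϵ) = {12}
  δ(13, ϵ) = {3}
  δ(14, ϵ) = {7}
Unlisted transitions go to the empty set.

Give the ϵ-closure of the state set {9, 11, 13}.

{3, 7, 9, 10, 11, 12, 13, 14}

Start with {9, 11, 13}.
From 9 via ϵ: add 12.
From 13 via ϵ: add 3.
From 3 via ϵ: add 14.
From 14 via ϵ: add 7.
From 7 via ϵ: add 10.
No new states can be added; the closed set is {3, 7, 9, 10, 11, 12, 13, 14}.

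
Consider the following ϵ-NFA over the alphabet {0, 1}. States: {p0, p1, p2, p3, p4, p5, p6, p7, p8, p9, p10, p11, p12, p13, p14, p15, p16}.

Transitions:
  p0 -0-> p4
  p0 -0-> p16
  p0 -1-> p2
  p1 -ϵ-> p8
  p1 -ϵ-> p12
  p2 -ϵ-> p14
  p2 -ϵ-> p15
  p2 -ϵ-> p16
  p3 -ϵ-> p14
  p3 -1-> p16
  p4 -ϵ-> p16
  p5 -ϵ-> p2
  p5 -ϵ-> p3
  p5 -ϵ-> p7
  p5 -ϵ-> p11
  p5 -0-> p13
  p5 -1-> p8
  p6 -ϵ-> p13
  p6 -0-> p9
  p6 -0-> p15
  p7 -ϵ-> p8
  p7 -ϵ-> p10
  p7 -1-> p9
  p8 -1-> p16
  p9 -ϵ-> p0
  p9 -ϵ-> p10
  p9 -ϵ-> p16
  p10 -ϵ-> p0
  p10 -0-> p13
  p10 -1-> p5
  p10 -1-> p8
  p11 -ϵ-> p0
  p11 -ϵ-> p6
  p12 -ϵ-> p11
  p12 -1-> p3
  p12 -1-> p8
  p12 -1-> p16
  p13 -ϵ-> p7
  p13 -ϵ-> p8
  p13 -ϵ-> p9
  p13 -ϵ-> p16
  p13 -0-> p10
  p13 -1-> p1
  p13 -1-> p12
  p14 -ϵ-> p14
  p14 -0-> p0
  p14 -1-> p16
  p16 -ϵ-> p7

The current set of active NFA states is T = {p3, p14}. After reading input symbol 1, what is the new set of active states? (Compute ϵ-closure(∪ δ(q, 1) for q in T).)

{p0, p7, p8, p10, p16}

p3 on 1 → {p16}.
p14 on 1 → {p16}.
Union after reading 1: {p16}.
Now take the ϵ-closure:
From p16 via ϵ: add p7.
From p7 via ϵ: add p8, p10.
From p10 via ϵ: add p0.
No new states can be added; the closed set is {p0, p7, p8, p10, p16}.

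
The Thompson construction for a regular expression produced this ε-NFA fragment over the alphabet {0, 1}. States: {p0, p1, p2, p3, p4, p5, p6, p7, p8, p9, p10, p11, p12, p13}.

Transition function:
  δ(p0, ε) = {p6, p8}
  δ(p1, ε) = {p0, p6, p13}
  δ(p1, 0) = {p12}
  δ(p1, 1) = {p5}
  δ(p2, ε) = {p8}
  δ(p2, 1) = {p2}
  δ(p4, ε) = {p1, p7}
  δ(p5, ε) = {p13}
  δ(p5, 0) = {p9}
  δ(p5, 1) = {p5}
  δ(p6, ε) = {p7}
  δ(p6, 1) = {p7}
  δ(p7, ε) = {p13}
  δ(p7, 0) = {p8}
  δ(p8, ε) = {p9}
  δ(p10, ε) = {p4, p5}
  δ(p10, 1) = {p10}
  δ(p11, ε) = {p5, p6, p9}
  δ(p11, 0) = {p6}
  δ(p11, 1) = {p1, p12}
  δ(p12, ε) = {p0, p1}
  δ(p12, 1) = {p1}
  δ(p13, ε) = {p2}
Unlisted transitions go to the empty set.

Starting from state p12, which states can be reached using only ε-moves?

Start with {p12}.
From p12 via ε: add p0, p1.
From p0 via ε: add p6, p8.
From p1 via ε: add p13.
From p6 via ε: add p7.
From p8 via ε: add p9.
From p13 via ε: add p2.
No new states can be added; the closed set is {p0, p1, p2, p6, p7, p8, p9, p12, p13}.

{p0, p1, p2, p6, p7, p8, p9, p12, p13}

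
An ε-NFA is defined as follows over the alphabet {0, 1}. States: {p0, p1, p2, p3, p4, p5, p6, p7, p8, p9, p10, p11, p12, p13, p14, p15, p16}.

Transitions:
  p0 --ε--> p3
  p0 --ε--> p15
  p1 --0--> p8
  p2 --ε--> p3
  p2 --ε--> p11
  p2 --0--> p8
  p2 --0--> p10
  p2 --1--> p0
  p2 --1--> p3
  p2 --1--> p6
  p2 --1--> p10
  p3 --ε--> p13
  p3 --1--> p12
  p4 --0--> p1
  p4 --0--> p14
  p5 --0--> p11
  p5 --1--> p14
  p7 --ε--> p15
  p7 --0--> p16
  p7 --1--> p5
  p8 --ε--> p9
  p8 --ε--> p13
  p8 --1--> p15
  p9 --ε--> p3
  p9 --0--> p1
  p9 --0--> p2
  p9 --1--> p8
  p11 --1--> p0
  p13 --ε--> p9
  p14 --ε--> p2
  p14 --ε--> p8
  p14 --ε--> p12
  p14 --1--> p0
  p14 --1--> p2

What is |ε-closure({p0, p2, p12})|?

Start with {p0, p2, p12}.
From p0 via ε: add p3, p15.
From p2 via ε: add p11.
From p3 via ε: add p13.
From p13 via ε: add p9.
ε-closure = {p0, p2, p3, p9, p11, p12, p13, p15}, which has 8 states.

8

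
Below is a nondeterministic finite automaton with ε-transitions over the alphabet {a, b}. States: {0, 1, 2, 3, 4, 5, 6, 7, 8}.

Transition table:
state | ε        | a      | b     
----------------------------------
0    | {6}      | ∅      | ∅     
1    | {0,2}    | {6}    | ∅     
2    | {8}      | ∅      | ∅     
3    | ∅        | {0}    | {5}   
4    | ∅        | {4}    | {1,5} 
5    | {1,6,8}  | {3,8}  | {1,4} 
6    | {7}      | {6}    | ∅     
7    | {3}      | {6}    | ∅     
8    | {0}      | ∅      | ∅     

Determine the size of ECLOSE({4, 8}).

6

Start with {4, 8}.
From 8 via ε: add 0.
From 0 via ε: add 6.
From 6 via ε: add 7.
From 7 via ε: add 3.
ε-closure = {0, 3, 4, 6, 7, 8}, which has 6 states.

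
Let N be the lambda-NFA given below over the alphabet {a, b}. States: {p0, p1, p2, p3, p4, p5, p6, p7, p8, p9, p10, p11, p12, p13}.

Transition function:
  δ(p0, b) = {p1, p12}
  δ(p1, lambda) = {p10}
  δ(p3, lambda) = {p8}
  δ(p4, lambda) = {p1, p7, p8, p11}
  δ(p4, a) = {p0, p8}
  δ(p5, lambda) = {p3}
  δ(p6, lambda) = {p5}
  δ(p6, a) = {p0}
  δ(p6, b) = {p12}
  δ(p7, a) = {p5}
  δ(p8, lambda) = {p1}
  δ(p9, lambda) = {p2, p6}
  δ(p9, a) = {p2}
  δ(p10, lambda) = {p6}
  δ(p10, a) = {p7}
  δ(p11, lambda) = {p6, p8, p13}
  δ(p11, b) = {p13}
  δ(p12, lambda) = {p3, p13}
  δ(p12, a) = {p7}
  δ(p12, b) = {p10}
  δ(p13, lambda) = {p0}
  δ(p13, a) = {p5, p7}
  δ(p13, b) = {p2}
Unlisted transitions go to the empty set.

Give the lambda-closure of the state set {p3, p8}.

Start with {p3, p8}.
From p8 via lambda: add p1.
From p1 via lambda: add p10.
From p10 via lambda: add p6.
From p6 via lambda: add p5.
No new states can be added; the closed set is {p1, p3, p5, p6, p8, p10}.

{p1, p3, p5, p6, p8, p10}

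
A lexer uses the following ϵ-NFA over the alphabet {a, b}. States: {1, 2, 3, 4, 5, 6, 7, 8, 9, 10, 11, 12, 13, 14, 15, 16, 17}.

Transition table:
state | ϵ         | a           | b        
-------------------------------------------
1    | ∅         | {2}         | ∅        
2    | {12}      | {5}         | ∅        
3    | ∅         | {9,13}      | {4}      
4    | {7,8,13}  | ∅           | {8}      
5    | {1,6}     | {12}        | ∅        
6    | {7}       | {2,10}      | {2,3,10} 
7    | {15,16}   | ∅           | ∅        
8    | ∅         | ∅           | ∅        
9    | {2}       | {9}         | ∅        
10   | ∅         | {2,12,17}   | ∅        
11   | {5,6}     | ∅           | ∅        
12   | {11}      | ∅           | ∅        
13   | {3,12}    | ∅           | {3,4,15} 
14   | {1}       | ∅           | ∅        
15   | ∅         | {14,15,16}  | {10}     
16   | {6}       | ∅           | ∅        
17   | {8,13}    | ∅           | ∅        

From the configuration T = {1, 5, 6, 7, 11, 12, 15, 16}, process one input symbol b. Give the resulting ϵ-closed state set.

{1, 2, 3, 5, 6, 7, 10, 11, 12, 15, 16}

6 on b → {2, 3, 10}.
15 on b → {10}.
No b-transition from 1, 5, 7, 11, 12, 16.
Union after reading b: {2, 3, 10}.
Now take the ϵ-closure:
From 2 via ϵ: add 12.
From 12 via ϵ: add 11.
From 11 via ϵ: add 5, 6.
From 5 via ϵ: add 1.
From 6 via ϵ: add 7.
From 7 via ϵ: add 15, 16.
No new states can be added; the closed set is {1, 2, 3, 5, 6, 7, 10, 11, 12, 15, 16}.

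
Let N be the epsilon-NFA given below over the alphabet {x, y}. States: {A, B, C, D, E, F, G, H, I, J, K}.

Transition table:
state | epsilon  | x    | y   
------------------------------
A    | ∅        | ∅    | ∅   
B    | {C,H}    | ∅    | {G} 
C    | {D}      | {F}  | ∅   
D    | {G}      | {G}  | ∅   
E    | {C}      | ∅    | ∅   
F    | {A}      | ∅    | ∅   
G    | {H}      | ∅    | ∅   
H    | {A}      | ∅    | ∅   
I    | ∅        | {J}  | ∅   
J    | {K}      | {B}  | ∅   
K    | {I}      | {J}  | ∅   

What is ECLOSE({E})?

Start with {E}.
From E via epsilon: add C.
From C via epsilon: add D.
From D via epsilon: add G.
From G via epsilon: add H.
From H via epsilon: add A.
No new states can be added; the closed set is {A, C, D, E, G, H}.

{A, C, D, E, G, H}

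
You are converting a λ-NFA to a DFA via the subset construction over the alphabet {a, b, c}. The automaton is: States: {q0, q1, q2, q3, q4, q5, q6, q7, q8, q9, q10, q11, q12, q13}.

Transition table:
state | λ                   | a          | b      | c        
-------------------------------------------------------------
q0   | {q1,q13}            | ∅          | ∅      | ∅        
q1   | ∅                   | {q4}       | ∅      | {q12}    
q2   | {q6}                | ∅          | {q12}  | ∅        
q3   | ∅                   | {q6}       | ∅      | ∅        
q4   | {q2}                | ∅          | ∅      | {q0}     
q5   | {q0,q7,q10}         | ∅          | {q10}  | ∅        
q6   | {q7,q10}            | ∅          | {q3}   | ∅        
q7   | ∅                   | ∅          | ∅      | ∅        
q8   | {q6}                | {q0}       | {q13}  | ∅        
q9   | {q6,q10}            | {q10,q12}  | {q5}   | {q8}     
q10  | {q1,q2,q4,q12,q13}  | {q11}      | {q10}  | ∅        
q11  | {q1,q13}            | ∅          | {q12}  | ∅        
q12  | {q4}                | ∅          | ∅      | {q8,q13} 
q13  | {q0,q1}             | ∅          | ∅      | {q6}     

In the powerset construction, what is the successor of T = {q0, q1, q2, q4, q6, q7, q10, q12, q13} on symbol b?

{q0, q1, q2, q3, q4, q6, q7, q10, q12, q13}

q2 on b → {q12}.
q6 on b → {q3}.
q10 on b → {q10}.
No b-transition from q0, q1, q4, q7, q12, q13.
Union after reading b: {q3, q10, q12}.
Now take the λ-closure:
From q10 via λ: add q1, q2, q4, q13.
From q2 via λ: add q6.
From q13 via λ: add q0.
From q6 via λ: add q7.
No new states can be added; the closed set is {q0, q1, q2, q3, q4, q6, q7, q10, q12, q13}.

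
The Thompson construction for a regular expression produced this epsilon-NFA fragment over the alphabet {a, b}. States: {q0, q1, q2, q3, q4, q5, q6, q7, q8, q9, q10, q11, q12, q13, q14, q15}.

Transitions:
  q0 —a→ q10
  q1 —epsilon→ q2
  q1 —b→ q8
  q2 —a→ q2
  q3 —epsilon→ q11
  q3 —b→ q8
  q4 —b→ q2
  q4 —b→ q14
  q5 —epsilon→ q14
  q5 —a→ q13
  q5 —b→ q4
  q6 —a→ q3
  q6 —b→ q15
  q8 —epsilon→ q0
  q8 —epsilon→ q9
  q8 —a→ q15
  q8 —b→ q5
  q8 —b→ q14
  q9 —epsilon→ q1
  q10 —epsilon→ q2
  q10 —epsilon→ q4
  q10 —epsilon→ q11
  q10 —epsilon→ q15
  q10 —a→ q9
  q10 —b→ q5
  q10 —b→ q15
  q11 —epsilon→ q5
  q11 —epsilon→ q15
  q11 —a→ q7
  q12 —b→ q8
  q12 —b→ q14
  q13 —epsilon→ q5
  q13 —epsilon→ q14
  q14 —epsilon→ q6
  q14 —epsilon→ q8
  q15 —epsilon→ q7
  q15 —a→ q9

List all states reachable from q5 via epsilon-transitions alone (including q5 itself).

{q0, q1, q2, q5, q6, q8, q9, q14}

Start with {q5}.
From q5 via epsilon: add q14.
From q14 via epsilon: add q6, q8.
From q8 via epsilon: add q0, q9.
From q9 via epsilon: add q1.
From q1 via epsilon: add q2.
No new states can be added; the closed set is {q0, q1, q2, q5, q6, q8, q9, q14}.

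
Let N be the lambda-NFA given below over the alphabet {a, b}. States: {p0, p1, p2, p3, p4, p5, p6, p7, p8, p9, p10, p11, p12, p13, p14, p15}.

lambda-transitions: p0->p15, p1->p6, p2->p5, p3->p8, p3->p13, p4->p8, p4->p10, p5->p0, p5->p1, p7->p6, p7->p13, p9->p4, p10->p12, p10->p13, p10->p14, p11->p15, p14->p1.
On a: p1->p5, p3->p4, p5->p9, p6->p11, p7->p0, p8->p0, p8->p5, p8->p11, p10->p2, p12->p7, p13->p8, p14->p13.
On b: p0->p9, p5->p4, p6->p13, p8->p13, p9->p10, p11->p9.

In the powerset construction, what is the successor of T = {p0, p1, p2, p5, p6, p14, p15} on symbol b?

{p1, p4, p6, p8, p9, p10, p12, p13, p14}

p0 on b → {p9}.
p5 on b → {p4}.
p6 on b → {p13}.
No b-transition from p1, p2, p14, p15.
Union after reading b: {p4, p9, p13}.
Now take the lambda-closure:
From p4 via lambda: add p8, p10.
From p10 via lambda: add p12, p14.
From p14 via lambda: add p1.
From p1 via lambda: add p6.
No new states can be added; the closed set is {p1, p4, p6, p8, p9, p10, p12, p13, p14}.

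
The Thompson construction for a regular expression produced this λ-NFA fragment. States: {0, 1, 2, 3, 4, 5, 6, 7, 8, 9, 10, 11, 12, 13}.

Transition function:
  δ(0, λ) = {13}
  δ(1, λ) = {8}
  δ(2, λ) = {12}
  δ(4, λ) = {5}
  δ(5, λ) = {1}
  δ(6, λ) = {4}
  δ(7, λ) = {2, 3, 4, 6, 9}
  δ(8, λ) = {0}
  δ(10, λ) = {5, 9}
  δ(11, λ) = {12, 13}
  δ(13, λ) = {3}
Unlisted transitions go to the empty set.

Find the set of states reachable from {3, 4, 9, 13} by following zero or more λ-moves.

{0, 1, 3, 4, 5, 8, 9, 13}

Start with {3, 4, 9, 13}.
From 4 via λ: add 5.
From 5 via λ: add 1.
From 1 via λ: add 8.
From 8 via λ: add 0.
No new states can be added; the closed set is {0, 1, 3, 4, 5, 8, 9, 13}.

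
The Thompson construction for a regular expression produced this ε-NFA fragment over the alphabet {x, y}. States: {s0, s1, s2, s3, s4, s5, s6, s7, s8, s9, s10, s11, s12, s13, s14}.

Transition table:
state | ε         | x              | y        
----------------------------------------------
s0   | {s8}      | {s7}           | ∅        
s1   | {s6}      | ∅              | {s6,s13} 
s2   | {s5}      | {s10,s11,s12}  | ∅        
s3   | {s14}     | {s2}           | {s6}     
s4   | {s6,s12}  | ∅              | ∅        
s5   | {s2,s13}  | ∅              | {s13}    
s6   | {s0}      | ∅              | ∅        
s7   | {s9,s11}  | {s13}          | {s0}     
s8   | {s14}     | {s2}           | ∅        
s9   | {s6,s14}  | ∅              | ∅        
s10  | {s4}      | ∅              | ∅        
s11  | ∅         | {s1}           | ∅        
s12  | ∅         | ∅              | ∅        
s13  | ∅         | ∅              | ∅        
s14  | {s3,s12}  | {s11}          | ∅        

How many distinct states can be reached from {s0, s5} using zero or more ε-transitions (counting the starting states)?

Start with {s0, s5}.
From s0 via ε: add s8.
From s5 via ε: add s2, s13.
From s8 via ε: add s14.
From s14 via ε: add s3, s12.
ε-closure = {s0, s2, s3, s5, s8, s12, s13, s14}, which has 8 states.

8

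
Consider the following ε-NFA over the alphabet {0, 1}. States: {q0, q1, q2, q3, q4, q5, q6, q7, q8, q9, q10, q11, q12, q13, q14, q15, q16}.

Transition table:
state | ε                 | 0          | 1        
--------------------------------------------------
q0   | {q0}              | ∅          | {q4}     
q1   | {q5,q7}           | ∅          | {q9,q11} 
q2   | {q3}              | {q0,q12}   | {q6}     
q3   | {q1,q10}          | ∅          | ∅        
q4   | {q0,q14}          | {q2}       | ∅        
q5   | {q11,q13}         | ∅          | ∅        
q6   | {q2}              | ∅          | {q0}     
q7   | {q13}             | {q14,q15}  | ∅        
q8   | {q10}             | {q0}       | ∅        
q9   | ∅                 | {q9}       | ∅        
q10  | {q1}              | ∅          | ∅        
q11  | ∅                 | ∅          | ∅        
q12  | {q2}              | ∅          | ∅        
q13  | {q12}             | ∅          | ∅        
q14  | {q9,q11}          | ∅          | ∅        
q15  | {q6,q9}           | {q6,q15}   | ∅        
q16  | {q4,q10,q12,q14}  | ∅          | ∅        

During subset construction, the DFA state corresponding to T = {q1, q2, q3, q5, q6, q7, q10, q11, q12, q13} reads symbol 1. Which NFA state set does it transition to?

q1 on 1 → {q9, q11}.
q2 on 1 → {q6}.
q6 on 1 → {q0}.
No 1-transition from q3, q5, q7, q10, q11, q12, q13.
Union after reading 1: {q0, q6, q9, q11}.
Now take the ε-closure:
From q6 via ε: add q2.
From q2 via ε: add q3.
From q3 via ε: add q1, q10.
From q1 via ε: add q5, q7.
From q5 via ε: add q13.
From q13 via ε: add q12.
No new states can be added; the closed set is {q0, q1, q2, q3, q5, q6, q7, q9, q10, q11, q12, q13}.

{q0, q1, q2, q3, q5, q6, q7, q9, q10, q11, q12, q13}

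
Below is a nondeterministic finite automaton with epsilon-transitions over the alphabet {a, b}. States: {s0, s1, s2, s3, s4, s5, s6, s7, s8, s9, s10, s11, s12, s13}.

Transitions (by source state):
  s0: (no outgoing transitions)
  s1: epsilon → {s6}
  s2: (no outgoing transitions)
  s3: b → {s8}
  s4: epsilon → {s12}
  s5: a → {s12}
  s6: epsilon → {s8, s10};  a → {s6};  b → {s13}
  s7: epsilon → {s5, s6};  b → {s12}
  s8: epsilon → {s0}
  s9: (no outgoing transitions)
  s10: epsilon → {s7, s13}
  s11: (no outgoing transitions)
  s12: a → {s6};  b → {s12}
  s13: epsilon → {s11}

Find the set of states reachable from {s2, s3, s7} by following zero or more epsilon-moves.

Start with {s2, s3, s7}.
From s7 via epsilon: add s5, s6.
From s6 via epsilon: add s8, s10.
From s8 via epsilon: add s0.
From s10 via epsilon: add s13.
From s13 via epsilon: add s11.
No new states can be added; the closed set is {s0, s2, s3, s5, s6, s7, s8, s10, s11, s13}.

{s0, s2, s3, s5, s6, s7, s8, s10, s11, s13}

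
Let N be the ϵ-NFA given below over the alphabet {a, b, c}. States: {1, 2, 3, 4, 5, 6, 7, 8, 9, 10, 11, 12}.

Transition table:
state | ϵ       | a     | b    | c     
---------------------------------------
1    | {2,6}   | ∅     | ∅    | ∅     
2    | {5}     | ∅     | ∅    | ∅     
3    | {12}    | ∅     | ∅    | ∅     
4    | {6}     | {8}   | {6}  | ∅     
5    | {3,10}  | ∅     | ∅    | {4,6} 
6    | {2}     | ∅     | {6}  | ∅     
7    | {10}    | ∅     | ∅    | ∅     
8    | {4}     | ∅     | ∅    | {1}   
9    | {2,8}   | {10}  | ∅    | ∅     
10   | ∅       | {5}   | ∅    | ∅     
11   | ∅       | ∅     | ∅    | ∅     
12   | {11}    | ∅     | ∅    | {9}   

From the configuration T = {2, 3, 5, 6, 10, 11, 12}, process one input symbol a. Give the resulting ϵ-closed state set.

10 on a → {5}.
No a-transition from 2, 3, 5, 6, 11, 12.
Union after reading a: {5}.
Now take the ϵ-closure:
From 5 via ϵ: add 3, 10.
From 3 via ϵ: add 12.
From 12 via ϵ: add 11.
No new states can be added; the closed set is {3, 5, 10, 11, 12}.

{3, 5, 10, 11, 12}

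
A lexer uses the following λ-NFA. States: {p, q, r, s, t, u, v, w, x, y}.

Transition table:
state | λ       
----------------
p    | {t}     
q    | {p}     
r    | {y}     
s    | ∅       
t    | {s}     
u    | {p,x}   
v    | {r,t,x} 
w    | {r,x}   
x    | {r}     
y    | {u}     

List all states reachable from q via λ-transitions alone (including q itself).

{p, q, s, t}

Start with {q}.
From q via λ: add p.
From p via λ: add t.
From t via λ: add s.
No new states can be added; the closed set is {p, q, s, t}.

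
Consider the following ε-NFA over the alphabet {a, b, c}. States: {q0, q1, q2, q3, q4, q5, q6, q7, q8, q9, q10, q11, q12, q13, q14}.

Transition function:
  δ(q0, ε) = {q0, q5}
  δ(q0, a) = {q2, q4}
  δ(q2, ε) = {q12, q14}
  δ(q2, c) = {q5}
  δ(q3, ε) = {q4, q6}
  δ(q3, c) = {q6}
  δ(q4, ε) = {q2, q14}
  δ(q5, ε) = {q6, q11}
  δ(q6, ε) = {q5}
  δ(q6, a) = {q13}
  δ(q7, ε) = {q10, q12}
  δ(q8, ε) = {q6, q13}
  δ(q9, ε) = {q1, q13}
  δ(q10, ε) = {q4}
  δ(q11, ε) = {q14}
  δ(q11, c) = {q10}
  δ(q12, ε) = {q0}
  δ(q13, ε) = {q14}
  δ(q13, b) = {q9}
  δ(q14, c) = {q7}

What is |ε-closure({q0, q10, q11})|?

9

Start with {q0, q10, q11}.
From q0 via ε: add q5.
From q10 via ε: add q4.
From q11 via ε: add q14.
From q4 via ε: add q2.
From q5 via ε: add q6.
From q2 via ε: add q12.
ε-closure = {q0, q2, q4, q5, q6, q10, q11, q12, q14}, which has 9 states.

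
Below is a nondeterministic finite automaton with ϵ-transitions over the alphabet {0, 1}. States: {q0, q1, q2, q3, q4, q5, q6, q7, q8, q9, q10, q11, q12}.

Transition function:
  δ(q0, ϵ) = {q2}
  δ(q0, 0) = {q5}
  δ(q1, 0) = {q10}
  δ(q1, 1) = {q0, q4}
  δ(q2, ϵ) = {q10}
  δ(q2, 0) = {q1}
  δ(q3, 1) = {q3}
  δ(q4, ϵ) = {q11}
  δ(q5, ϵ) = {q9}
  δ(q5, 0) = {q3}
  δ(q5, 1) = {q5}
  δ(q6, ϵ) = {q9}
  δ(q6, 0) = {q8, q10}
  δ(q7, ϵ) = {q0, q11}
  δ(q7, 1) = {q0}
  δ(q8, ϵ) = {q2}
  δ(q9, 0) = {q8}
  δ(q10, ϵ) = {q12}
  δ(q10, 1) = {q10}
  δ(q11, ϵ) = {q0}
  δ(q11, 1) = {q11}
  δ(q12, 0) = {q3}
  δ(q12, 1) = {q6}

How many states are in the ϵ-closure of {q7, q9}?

Start with {q7, q9}.
From q7 via ϵ: add q0, q11.
From q0 via ϵ: add q2.
From q2 via ϵ: add q10.
From q10 via ϵ: add q12.
ϵ-closure = {q0, q2, q7, q9, q10, q11, q12}, which has 7 states.

7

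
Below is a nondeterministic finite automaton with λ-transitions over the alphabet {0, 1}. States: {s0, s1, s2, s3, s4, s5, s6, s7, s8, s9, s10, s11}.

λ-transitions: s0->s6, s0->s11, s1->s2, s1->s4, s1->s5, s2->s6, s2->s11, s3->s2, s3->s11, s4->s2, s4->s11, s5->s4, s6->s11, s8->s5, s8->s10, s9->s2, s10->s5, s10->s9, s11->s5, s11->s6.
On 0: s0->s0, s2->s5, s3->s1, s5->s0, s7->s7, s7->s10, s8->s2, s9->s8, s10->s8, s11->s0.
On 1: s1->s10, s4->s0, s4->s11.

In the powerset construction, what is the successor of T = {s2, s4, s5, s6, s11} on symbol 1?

{s0, s2, s4, s5, s6, s11}

s4 on 1 → {s0, s11}.
No 1-transition from s2, s5, s6, s11.
Union after reading 1: {s0, s11}.
Now take the λ-closure:
From s0 via λ: add s6.
From s11 via λ: add s5.
From s5 via λ: add s4.
From s4 via λ: add s2.
No new states can be added; the closed set is {s0, s2, s4, s5, s6, s11}.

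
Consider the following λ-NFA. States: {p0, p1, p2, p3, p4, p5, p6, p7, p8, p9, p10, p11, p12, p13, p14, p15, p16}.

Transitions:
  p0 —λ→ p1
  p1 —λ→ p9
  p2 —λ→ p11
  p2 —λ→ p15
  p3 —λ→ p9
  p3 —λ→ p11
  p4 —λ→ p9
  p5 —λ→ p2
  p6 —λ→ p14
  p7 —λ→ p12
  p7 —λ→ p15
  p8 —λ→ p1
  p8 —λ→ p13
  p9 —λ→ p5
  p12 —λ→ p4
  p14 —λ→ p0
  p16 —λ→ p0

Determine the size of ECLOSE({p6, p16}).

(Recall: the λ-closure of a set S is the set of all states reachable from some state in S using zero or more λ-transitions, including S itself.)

Start with {p6, p16}.
From p6 via λ: add p14.
From p16 via λ: add p0.
From p0 via λ: add p1.
From p1 via λ: add p9.
From p9 via λ: add p5.
From p5 via λ: add p2.
From p2 via λ: add p11, p15.
λ-closure = {p0, p1, p2, p5, p6, p9, p11, p14, p15, p16}, which has 10 states.

10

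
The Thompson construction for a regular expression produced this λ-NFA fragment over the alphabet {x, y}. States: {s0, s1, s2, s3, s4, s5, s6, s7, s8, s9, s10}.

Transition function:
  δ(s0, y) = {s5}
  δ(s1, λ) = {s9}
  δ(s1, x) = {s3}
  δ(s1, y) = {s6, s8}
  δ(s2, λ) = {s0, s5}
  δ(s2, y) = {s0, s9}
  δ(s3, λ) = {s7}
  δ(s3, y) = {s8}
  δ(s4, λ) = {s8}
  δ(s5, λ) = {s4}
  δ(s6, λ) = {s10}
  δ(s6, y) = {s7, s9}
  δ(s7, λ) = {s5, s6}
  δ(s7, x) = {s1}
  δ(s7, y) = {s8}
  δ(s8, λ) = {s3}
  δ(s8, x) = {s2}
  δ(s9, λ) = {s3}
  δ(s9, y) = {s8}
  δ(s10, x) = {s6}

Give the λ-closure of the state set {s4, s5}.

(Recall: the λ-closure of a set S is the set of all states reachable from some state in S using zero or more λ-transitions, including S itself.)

{s3, s4, s5, s6, s7, s8, s10}

Start with {s4, s5}.
From s4 via λ: add s8.
From s8 via λ: add s3.
From s3 via λ: add s7.
From s7 via λ: add s6.
From s6 via λ: add s10.
No new states can be added; the closed set is {s3, s4, s5, s6, s7, s8, s10}.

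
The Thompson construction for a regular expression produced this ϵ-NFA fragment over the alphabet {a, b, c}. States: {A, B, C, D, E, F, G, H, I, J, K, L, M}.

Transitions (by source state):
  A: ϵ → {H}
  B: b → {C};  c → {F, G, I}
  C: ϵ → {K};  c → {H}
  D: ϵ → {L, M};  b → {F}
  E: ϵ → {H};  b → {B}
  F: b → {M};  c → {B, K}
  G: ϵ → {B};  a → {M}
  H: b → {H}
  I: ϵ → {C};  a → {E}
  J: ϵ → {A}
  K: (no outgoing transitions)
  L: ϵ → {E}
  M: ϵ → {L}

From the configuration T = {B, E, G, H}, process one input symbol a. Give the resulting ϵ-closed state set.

{E, H, L, M}

G on a → {M}.
No a-transition from B, E, H.
Union after reading a: {M}.
Now take the ϵ-closure:
From M via ϵ: add L.
From L via ϵ: add E.
From E via ϵ: add H.
No new states can be added; the closed set is {E, H, L, M}.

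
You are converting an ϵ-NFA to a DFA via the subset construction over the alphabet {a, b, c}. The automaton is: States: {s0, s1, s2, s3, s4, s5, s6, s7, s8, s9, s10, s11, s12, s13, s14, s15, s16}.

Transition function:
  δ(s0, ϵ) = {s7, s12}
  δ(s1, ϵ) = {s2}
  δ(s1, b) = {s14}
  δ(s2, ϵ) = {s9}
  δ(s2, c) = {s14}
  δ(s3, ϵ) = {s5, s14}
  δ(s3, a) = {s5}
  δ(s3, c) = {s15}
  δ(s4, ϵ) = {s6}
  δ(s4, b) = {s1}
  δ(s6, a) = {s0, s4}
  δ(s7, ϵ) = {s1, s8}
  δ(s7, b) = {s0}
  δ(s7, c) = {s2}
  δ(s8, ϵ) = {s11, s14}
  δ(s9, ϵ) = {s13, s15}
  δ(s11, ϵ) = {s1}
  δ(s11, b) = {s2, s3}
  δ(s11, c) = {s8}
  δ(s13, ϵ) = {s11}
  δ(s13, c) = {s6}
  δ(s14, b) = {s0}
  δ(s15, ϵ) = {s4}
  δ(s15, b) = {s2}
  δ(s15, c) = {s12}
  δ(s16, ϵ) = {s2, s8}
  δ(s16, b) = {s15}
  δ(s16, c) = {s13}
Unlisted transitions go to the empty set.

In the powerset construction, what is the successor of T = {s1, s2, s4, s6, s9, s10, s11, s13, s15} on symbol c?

s2 on c → {s14}.
s11 on c → {s8}.
s13 on c → {s6}.
s15 on c → {s12}.
No c-transition from s1, s4, s6, s9, s10.
Union after reading c: {s6, s8, s12, s14}.
Now take the ϵ-closure:
From s8 via ϵ: add s11.
From s11 via ϵ: add s1.
From s1 via ϵ: add s2.
From s2 via ϵ: add s9.
From s9 via ϵ: add s13, s15.
From s15 via ϵ: add s4.
No new states can be added; the closed set is {s1, s2, s4, s6, s8, s9, s11, s12, s13, s14, s15}.

{s1, s2, s4, s6, s8, s9, s11, s12, s13, s14, s15}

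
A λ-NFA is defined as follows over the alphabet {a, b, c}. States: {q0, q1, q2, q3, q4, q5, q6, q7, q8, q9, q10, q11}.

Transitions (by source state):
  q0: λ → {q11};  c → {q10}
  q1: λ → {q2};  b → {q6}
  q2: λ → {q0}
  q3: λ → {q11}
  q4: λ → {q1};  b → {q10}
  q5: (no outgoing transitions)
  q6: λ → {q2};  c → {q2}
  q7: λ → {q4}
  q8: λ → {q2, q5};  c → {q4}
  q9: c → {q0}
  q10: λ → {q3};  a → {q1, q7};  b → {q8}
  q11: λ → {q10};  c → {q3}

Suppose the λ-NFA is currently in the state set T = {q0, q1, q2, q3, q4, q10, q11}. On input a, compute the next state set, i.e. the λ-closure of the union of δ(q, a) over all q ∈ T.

q10 on a → {q1, q7}.
No a-transition from q0, q1, q2, q3, q4, q11.
Union after reading a: {q1, q7}.
Now take the λ-closure:
From q1 via λ: add q2.
From q7 via λ: add q4.
From q2 via λ: add q0.
From q0 via λ: add q11.
From q11 via λ: add q10.
From q10 via λ: add q3.
No new states can be added; the closed set is {q0, q1, q2, q3, q4, q7, q10, q11}.

{q0, q1, q2, q3, q4, q7, q10, q11}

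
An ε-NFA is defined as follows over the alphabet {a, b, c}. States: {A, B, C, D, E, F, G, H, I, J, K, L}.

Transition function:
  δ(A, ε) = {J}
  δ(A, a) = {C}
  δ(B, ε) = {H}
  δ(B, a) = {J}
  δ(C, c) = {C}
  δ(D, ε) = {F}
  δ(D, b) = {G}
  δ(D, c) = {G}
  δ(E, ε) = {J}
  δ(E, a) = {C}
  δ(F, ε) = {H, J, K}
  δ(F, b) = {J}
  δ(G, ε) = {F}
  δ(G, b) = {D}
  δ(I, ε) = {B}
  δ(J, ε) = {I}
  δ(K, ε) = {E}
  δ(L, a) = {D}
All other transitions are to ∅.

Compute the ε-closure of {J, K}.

Start with {J, K}.
From J via ε: add I.
From K via ε: add E.
From I via ε: add B.
From B via ε: add H.
No new states can be added; the closed set is {B, E, H, I, J, K}.

{B, E, H, I, J, K}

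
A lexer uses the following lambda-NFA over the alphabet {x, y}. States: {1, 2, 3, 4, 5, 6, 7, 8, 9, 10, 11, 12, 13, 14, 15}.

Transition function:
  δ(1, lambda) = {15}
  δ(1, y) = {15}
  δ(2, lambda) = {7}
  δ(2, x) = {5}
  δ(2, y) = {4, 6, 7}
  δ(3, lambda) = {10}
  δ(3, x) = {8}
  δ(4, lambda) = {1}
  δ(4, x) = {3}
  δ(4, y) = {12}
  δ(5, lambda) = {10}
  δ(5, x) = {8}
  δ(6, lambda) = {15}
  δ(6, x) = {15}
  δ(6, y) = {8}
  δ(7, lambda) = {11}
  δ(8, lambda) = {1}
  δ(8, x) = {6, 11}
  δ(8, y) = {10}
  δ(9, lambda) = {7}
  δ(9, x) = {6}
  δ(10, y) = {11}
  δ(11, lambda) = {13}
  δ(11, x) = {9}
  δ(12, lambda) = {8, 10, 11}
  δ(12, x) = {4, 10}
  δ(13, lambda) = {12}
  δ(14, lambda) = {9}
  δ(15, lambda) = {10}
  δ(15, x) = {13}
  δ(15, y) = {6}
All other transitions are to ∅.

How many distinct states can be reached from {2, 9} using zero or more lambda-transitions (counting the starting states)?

10

Start with {2, 9}.
From 2 via lambda: add 7.
From 7 via lambda: add 11.
From 11 via lambda: add 13.
From 13 via lambda: add 12.
From 12 via lambda: add 8, 10.
From 8 via lambda: add 1.
From 1 via lambda: add 15.
lambda-closure = {1, 2, 7, 8, 9, 10, 11, 12, 13, 15}, which has 10 states.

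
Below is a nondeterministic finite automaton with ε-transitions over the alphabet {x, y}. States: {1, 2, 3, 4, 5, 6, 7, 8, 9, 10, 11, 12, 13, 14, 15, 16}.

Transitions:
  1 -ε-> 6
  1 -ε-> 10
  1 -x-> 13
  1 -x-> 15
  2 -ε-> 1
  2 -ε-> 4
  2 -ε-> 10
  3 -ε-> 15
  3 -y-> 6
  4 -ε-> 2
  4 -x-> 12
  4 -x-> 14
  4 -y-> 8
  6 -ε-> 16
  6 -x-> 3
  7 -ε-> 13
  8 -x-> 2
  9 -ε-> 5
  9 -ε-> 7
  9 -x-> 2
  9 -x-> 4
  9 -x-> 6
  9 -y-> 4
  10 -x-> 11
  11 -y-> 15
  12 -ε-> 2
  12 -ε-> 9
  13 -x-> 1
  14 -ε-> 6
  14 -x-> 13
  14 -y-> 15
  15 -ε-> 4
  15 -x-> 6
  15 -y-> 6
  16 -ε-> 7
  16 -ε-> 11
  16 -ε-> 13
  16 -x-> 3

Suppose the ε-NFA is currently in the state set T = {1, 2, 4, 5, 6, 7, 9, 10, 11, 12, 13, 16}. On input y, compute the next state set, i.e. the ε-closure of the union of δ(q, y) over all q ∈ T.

{1, 2, 4, 6, 7, 8, 10, 11, 13, 15, 16}

4 on y → {8}.
9 on y → {4}.
11 on y → {15}.
No y-transition from 1, 2, 5, 6, 7, 10, 12, 13, 16.
Union after reading y: {4, 8, 15}.
Now take the ε-closure:
From 4 via ε: add 2.
From 2 via ε: add 1, 10.
From 1 via ε: add 6.
From 6 via ε: add 16.
From 16 via ε: add 7, 11, 13.
No new states can be added; the closed set is {1, 2, 4, 6, 7, 8, 10, 11, 13, 15, 16}.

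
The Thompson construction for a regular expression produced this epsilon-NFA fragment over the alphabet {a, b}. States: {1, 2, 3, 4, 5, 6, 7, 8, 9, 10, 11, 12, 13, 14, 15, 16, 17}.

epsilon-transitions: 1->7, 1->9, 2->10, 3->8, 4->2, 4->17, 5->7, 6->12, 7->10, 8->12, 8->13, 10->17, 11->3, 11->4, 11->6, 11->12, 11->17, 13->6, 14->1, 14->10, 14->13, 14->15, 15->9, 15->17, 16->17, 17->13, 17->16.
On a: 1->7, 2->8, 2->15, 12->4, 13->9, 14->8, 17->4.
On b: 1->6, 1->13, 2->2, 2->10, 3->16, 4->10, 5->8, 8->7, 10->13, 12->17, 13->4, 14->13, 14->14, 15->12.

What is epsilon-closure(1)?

Start with {1}.
From 1 via epsilon: add 7, 9.
From 7 via epsilon: add 10.
From 10 via epsilon: add 17.
From 17 via epsilon: add 13, 16.
From 13 via epsilon: add 6.
From 6 via epsilon: add 12.
No new states can be added; the closed set is {1, 6, 7, 9, 10, 12, 13, 16, 17}.

{1, 6, 7, 9, 10, 12, 13, 16, 17}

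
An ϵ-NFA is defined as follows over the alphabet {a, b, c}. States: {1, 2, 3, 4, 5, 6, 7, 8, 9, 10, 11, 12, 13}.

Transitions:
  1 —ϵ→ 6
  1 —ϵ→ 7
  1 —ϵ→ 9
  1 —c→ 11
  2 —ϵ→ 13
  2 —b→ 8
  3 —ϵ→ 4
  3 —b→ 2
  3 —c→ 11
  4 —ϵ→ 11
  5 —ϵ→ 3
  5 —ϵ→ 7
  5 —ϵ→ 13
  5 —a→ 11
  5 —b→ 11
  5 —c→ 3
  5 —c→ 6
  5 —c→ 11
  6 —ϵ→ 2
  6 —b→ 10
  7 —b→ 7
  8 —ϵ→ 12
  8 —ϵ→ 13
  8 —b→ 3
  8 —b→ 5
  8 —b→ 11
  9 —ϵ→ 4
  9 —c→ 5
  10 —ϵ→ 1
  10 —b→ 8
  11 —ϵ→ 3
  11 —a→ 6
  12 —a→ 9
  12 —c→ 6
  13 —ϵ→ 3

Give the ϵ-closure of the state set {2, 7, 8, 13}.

Start with {2, 7, 8, 13}.
From 8 via ϵ: add 12.
From 13 via ϵ: add 3.
From 3 via ϵ: add 4.
From 4 via ϵ: add 11.
No new states can be added; the closed set is {2, 3, 4, 7, 8, 11, 12, 13}.

{2, 3, 4, 7, 8, 11, 12, 13}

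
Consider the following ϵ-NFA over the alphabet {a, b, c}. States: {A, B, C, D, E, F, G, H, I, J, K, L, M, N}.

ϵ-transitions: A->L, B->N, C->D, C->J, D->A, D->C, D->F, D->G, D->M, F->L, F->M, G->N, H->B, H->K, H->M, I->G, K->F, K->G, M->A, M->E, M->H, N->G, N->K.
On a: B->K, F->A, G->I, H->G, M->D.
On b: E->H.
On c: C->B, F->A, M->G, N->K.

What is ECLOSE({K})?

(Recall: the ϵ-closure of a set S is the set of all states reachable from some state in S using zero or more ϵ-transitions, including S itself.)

{A, B, E, F, G, H, K, L, M, N}

Start with {K}.
From K via ϵ: add F, G.
From F via ϵ: add L, M.
From G via ϵ: add N.
From M via ϵ: add A, E, H.
From H via ϵ: add B.
No new states can be added; the closed set is {A, B, E, F, G, H, K, L, M, N}.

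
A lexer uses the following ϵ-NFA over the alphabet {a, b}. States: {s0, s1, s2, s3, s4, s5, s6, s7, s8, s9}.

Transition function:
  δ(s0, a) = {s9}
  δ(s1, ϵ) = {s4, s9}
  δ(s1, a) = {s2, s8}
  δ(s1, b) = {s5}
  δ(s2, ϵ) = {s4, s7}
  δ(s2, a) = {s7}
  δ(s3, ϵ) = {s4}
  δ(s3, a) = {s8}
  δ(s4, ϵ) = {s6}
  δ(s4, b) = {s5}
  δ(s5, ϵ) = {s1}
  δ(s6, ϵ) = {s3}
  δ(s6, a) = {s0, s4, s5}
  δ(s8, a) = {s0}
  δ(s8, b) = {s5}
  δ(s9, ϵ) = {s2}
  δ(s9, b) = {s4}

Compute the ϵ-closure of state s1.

Start with {s1}.
From s1 via ϵ: add s4, s9.
From s4 via ϵ: add s6.
From s9 via ϵ: add s2.
From s2 via ϵ: add s7.
From s6 via ϵ: add s3.
No new states can be added; the closed set is {s1, s2, s3, s4, s6, s7, s9}.

{s1, s2, s3, s4, s6, s7, s9}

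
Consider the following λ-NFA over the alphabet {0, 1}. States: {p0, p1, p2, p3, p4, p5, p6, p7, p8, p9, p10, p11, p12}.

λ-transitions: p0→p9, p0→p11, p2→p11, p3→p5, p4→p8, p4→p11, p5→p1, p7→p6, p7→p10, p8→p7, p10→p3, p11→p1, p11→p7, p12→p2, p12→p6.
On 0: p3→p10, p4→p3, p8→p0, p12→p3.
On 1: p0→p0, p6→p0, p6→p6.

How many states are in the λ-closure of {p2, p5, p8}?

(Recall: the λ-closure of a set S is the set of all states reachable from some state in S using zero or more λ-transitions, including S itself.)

9

Start with {p2, p5, p8}.
From p2 via λ: add p11.
From p5 via λ: add p1.
From p8 via λ: add p7.
From p7 via λ: add p6, p10.
From p10 via λ: add p3.
λ-closure = {p1, p2, p3, p5, p6, p7, p8, p10, p11}, which has 9 states.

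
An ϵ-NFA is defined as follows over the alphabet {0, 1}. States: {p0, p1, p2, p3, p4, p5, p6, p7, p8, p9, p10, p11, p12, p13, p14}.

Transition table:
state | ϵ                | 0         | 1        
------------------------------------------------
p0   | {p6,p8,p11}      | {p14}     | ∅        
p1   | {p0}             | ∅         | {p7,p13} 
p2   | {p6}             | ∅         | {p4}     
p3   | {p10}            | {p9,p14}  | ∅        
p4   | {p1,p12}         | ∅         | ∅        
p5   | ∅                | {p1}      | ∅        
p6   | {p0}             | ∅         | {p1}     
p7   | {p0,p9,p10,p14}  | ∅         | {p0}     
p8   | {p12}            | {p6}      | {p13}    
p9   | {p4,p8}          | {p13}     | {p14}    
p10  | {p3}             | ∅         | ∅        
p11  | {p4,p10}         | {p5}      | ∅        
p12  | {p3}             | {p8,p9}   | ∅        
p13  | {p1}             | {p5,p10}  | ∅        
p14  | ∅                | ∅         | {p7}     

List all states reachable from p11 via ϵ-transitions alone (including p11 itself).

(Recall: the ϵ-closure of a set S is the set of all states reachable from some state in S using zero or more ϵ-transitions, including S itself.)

{p0, p1, p3, p4, p6, p8, p10, p11, p12}

Start with {p11}.
From p11 via ϵ: add p4, p10.
From p4 via ϵ: add p1, p12.
From p10 via ϵ: add p3.
From p1 via ϵ: add p0.
From p0 via ϵ: add p6, p8.
No new states can be added; the closed set is {p0, p1, p3, p4, p6, p8, p10, p11, p12}.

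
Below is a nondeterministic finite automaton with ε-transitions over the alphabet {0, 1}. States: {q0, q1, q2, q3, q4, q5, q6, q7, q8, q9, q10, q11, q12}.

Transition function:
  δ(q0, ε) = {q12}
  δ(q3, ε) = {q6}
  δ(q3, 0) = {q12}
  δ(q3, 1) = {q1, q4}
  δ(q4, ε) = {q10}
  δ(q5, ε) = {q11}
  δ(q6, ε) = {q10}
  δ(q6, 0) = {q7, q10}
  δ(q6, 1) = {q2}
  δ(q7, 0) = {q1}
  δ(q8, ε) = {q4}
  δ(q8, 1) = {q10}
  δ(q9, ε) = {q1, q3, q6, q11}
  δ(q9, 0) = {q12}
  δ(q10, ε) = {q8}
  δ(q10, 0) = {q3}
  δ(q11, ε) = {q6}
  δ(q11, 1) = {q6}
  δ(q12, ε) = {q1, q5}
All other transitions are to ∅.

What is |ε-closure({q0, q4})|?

9

Start with {q0, q4}.
From q0 via ε: add q12.
From q4 via ε: add q10.
From q10 via ε: add q8.
From q12 via ε: add q1, q5.
From q5 via ε: add q11.
From q11 via ε: add q6.
ε-closure = {q0, q1, q4, q5, q6, q8, q10, q11, q12}, which has 9 states.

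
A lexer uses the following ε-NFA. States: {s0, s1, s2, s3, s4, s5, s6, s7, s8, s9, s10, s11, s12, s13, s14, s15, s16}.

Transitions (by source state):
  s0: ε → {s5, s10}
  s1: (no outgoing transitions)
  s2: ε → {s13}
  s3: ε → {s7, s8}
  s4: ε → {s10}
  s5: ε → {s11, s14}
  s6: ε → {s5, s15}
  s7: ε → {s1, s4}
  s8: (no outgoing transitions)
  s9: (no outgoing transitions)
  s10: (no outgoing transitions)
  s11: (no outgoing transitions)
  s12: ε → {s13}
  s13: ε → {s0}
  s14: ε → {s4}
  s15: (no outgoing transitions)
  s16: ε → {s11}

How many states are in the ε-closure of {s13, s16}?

8

Start with {s13, s16}.
From s13 via ε: add s0.
From s16 via ε: add s11.
From s0 via ε: add s5, s10.
From s5 via ε: add s14.
From s14 via ε: add s4.
ε-closure = {s0, s4, s5, s10, s11, s13, s14, s16}, which has 8 states.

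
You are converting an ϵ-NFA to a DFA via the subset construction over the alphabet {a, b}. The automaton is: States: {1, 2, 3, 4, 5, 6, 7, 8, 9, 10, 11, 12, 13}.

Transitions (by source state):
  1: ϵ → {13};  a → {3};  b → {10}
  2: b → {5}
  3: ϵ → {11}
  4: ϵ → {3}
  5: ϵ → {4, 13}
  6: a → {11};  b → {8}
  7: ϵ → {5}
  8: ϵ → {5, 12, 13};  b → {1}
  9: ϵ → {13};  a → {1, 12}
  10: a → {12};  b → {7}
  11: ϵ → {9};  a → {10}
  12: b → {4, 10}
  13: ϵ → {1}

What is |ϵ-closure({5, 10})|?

8

Start with {5, 10}.
From 5 via ϵ: add 4, 13.
From 4 via ϵ: add 3.
From 13 via ϵ: add 1.
From 3 via ϵ: add 11.
From 11 via ϵ: add 9.
ϵ-closure = {1, 3, 4, 5, 9, 10, 11, 13}, which has 8 states.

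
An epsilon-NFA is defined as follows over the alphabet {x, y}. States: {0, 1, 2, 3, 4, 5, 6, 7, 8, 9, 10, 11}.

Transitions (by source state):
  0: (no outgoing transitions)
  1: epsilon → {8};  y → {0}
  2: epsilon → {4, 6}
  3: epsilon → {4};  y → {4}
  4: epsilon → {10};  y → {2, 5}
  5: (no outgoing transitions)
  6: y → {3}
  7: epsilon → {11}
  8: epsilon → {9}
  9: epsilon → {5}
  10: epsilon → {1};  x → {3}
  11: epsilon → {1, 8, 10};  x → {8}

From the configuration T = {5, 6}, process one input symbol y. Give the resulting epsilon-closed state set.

6 on y → {3}.
No y-transition from 5.
Union after reading y: {3}.
Now take the epsilon-closure:
From 3 via epsilon: add 4.
From 4 via epsilon: add 10.
From 10 via epsilon: add 1.
From 1 via epsilon: add 8.
From 8 via epsilon: add 9.
From 9 via epsilon: add 5.
No new states can be added; the closed set is {1, 3, 4, 5, 8, 9, 10}.

{1, 3, 4, 5, 8, 9, 10}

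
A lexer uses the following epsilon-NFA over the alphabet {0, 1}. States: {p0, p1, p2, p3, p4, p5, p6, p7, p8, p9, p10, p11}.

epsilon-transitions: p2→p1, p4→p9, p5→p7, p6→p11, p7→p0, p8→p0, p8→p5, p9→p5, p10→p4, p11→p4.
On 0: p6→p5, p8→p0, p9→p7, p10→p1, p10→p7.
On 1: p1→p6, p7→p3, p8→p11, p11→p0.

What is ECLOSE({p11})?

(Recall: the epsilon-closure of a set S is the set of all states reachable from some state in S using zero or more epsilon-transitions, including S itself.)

{p0, p4, p5, p7, p9, p11}

Start with {p11}.
From p11 via epsilon: add p4.
From p4 via epsilon: add p9.
From p9 via epsilon: add p5.
From p5 via epsilon: add p7.
From p7 via epsilon: add p0.
No new states can be added; the closed set is {p0, p4, p5, p7, p9, p11}.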